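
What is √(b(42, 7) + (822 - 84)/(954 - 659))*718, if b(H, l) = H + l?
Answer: 718*√4481935/295 ≈ 5152.7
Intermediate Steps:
√(b(42, 7) + (822 - 84)/(954 - 659))*718 = √((42 + 7) + (822 - 84)/(954 - 659))*718 = √(49 + 738/295)*718 = √(15193/295)*718 = (√4481935/295)*718 = 718*√4481935/295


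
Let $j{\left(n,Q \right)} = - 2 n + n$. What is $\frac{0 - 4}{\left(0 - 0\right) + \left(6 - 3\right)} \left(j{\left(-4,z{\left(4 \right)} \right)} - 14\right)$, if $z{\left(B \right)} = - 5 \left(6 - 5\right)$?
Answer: $\frac{40}{3} \approx 13.333$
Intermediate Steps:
$z{\left(B \right)} = -5$ ($z{\left(B \right)} = \left(-5\right) 1 = -5$)
$j{\left(n,Q \right)} = - n$
$\frac{0 - 4}{\left(0 - 0\right) + \left(6 - 3\right)} \left(j{\left(-4,z{\left(4 \right)} \right)} - 14\right) = \frac{0 - 4}{\left(0 - 0\right) + \left(6 - 3\right)} \left(\left(-1\right) \left(-4\right) - 14\right) = - \frac{4}{\left(0 + 0\right) + 3} \left(4 - 14\right) = - \frac{4}{0 + 3} \left(-10\right) = - \frac{4}{3} \left(-10\right) = \left(-4\right) \frac{1}{3} \left(-10\right) = \left(- \frac{4}{3}\right) \left(-10\right) = \frac{40}{3}$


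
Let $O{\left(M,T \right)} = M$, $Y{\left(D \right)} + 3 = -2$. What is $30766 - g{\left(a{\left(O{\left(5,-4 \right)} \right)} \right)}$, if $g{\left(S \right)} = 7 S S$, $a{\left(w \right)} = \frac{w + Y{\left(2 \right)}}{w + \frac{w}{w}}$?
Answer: $30766$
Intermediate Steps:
$Y{\left(D \right)} = -5$ ($Y{\left(D \right)} = -3 - 2 = -5$)
$a{\left(w \right)} = \frac{-5 + w}{1 + w}$ ($a{\left(w \right)} = \frac{w - 5}{w + \frac{w}{w}} = \frac{-5 + w}{w + 1} = \frac{-5 + w}{1 + w}$)
$g{\left(S \right)} = 7 S^{2}$
$30766 - g{\left(a{\left(O{\left(5,-4 \right)} \right)} \right)} = 30766 - 7 \left(\frac{-5 + 5}{1 + 5}\right)^{2} = 30766 - 7 \left(\frac{1}{6} \cdot 0\right)^{2} = 30766 - 7 \cdot 0^{2} = 30766 - 7 \cdot 0 = 30766 - 0 = 30766 + 0 = 30766$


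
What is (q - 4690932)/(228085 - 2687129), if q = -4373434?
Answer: 4532183/1229522 ≈ 3.6861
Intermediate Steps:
(q - 4690932)/(228085 - 2687129) = (-4373434 - 4690932)/(228085 - 2687129) = -9064366/(-2459044) = -9064366*(-1/2459044) = 4532183/1229522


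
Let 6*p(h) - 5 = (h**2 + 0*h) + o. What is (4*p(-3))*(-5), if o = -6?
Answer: -80/3 ≈ -26.667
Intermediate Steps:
p(h) = -1/6 + h**2/6 (p(h) = 5/6 + ((h**2 + 0*h) - 6)/6 = 5/6 + ((h**2 + 0) - 6)/6 = 5/6 + (h**2 - 6)/6 = 5/6 + (-6 + h**2)/6 = 5/6 + (-1 + h**2/6) = -1/6 + h**2/6)
(4*p(-3))*(-5) = (4*(-1/6 + (1/6)*(-3)**2))*(-5) = (4*(-1/6 + (1/6)*9))*(-5) = (4*(-1/6 + 3/2))*(-5) = (4*(4/3))*(-5) = (16/3)*(-5) = -80/3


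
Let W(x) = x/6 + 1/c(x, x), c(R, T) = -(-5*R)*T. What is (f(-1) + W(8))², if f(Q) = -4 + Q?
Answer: 12369289/921600 ≈ 13.422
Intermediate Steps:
c(R, T) = 5*R*T (c(R, T) = -(-5)*R*T = 5*R*T)
W(x) = 1/(5*x²) + x/6 (W(x) = x/6 + 1/(5*x*x) = x*(⅙) + 1/(5*x²) = x/6 + 1*(1/(5*x²)) = x/6 + 1/(5*x²) = 1/(5*x²) + x/6)
(f(-1) + W(8))² = ((-4 - 1) + ((⅕)/8² + (⅙)*8))² = (-5 + ((⅕)*(1/64) + 4/3))² = (-5 + (1/320 + 4/3))² = (-5 + 1283/960)² = (-3517/960)² = 12369289/921600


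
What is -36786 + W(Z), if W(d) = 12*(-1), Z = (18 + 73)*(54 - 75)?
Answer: -36798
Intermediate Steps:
Z = -1911 (Z = 91*(-21) = -1911)
W(d) = -12
-36786 + W(Z) = -36786 - 12 = -36798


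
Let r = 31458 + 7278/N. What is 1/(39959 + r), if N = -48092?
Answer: 24046/1717289543 ≈ 1.4002e-5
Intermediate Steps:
r = 756435429/24046 (r = 31458 + 7278/(-48092) = 31458 + 7278*(-1/48092) = 31458 - 3639/24046 = 756435429/24046 ≈ 31458.)
1/(39959 + r) = 1/(39959 + 756435429/24046) = 1/(1717289543/24046) = 24046/1717289543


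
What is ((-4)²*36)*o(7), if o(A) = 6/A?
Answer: 3456/7 ≈ 493.71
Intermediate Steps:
((-4)²*36)*o(7) = ((-4)²*36)*(6/7) = (16*36)*(6*(⅐)) = 576*(6/7) = 3456/7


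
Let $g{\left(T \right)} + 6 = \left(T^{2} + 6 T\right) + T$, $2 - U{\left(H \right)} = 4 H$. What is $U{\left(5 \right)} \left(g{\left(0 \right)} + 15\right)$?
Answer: $-162$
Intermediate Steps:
$U{\left(H \right)} = 2 - 4 H$
$g{\left(T \right)} = -6 + T^{2} + 7 T$ ($g{\left(T \right)} = -6 + \left(\left(T^{2} + 6 T\right) + T\right) = -6 + \left(T^{2} + 7 T\right) = -6 + T^{2} + 7 T$)
$U{\left(5 \right)} \left(g{\left(0 \right)} + 15\right) = \left(2 - 20\right) \left(\left(-6 + 0^{2} + 7 \cdot 0\right) + 15\right) = \left(2 - 20\right) \left(\left(-6 + 0 + 0\right) + 15\right) = - 18 \left(-6 + 15\right) = \left(-18\right) 9 = -162$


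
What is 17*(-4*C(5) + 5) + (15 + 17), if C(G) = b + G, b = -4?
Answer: 49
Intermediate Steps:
C(G) = -4 + G
17*(-4*C(5) + 5) + (15 + 17) = 17*(-4*(-4 + 5) + 5) + (15 + 17) = 17*(-4*1 + 5) + 32 = 17*(-4 + 5) + 32 = 17*1 + 32 = 17 + 32 = 49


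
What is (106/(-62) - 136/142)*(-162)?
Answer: 951102/2201 ≈ 432.12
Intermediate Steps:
(106/(-62) - 136/142)*(-162) = (106*(-1/62) - 136*1/142)*(-162) = (-53/31 - 68/71)*(-162) = -5871/2201*(-162) = 951102/2201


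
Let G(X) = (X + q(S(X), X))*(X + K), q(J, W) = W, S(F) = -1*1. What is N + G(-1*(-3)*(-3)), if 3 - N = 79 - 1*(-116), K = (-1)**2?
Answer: -48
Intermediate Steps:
S(F) = -1
K = 1
G(X) = 2*X*(1 + X) (G(X) = (X + X)*(X + 1) = (2*X)*(1 + X) = 2*X*(1 + X))
N = -192 (N = 3 - (79 - 1*(-116)) = 3 - (79 + 116) = 3 - 1*195 = 3 - 195 = -192)
N + G(-1*(-3)*(-3)) = -192 + 2*(-1*(-3)*(-3))*(1 - 1*(-3)*(-3)) = -192 + 2*(3*(-3))*(1 + 3*(-3)) = -192 + 2*(-9)*(1 - 9) = -192 + 2*(-9)*(-8) = -192 + 144 = -48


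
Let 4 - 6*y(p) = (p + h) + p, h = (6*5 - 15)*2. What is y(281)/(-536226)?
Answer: 49/268113 ≈ 0.00018276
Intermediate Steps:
h = 30 (h = (30 - 15)*2 = 15*2 = 30)
y(p) = -13/3 - p/3 (y(p) = 2/3 - ((p + 30) + p)/6 = 2/3 - ((30 + p) + p)/6 = 2/3 - (30 + 2*p)/6 = 2/3 + (-5 - p/3) = -13/3 - p/3)
y(281)/(-536226) = (-13/3 - 1/3*281)/(-536226) = (-13/3 - 281/3)*(-1/536226) = -98*(-1/536226) = 49/268113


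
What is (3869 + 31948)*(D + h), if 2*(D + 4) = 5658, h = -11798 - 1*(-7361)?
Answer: -57737004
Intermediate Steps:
h = -4437 (h = -11798 + 7361 = -4437)
D = 2825 (D = -4 + (½)*5658 = -4 + 2829 = 2825)
(3869 + 31948)*(D + h) = (3869 + 31948)*(2825 - 4437) = 35817*(-1612) = -57737004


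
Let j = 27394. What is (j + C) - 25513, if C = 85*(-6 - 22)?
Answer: -499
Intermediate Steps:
C = -2380 (C = 85*(-28) = -2380)
(j + C) - 25513 = (27394 - 2380) - 25513 = 25014 - 25513 = -499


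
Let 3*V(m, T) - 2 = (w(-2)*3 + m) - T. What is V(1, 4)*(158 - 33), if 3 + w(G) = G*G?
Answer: 250/3 ≈ 83.333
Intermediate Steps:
w(G) = -3 + G**2 (w(G) = -3 + G*G = -3 + G**2)
V(m, T) = 5/3 - T/3 + m/3 (V(m, T) = 2/3 + (((-3 + (-2)**2)*3 + m) - T)/3 = 2/3 + (((-3 + 4)*3 + m) - T)/3 = 2/3 + ((1*3 + m) - T)/3 = 2/3 + ((3 + m) - T)/3 = 2/3 + (3 + m - T)/3 = 2/3 + (1 - T/3 + m/3) = 5/3 - T/3 + m/3)
V(1, 4)*(158 - 33) = (5/3 - 1/3*4 + (1/3)*1)*(158 - 33) = (5/3 - 4/3 + 1/3)*125 = (2/3)*125 = 250/3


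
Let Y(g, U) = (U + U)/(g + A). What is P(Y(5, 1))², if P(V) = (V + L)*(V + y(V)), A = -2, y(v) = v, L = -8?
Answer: 7744/81 ≈ 95.605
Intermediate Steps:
Y(g, U) = 2*U/(-2 + g) (Y(g, U) = (U + U)/(g - 2) = (2*U)/(-2 + g) = 2*U/(-2 + g))
P(V) = 2*V*(-8 + V) (P(V) = (V - 8)*(V + V) = (-8 + V)*(2*V) = 2*V*(-8 + V))
P(Y(5, 1))² = (2*(2*1/(-2 + 5))*(-8 + 2*1/(-2 + 5)))² = (2*(2*1/3)*(-8 + 2*1/3))² = (2*(2*1*(⅓))*(-8 + 2*1*(⅓)))² = (2*(⅔)*(-8 + ⅔))² = (2*(⅔)*(-22/3))² = (-88/9)² = 7744/81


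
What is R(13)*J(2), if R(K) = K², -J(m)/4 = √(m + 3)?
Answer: -676*√5 ≈ -1511.6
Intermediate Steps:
J(m) = -4*√(3 + m) (J(m) = -4*√(m + 3) = -4*√(3 + m))
R(13)*J(2) = 13²*(-4*√(3 + 2)) = 169*(-4*√5) = -676*√5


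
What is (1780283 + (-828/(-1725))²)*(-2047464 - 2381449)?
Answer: -4927949714250347/625 ≈ -7.8847e+12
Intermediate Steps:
(1780283 + (-828/(-1725))²)*(-2047464 - 2381449) = (1780283 + (-828*(-1/1725))²)*(-4428913) = (1780283 + (12/25)²)*(-4428913) = (1780283 + 144/625)*(-4428913) = (1112677019/625)*(-4428913) = -4927949714250347/625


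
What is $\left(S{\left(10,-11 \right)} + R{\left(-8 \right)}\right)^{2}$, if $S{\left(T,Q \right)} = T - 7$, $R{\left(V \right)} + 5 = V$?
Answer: $100$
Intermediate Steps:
$R{\left(V \right)} = -5 + V$
$S{\left(T,Q \right)} = -7 + T$
$\left(S{\left(10,-11 \right)} + R{\left(-8 \right)}\right)^{2} = \left(\left(-7 + 10\right) - 13\right)^{2} = \left(3 - 13\right)^{2} = \left(-10\right)^{2} = 100$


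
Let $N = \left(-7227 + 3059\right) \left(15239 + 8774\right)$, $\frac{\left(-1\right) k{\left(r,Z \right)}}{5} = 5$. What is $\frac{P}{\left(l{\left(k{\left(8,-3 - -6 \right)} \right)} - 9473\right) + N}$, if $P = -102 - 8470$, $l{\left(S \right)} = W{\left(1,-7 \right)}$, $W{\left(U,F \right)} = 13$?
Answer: $\frac{2143}{25023911} \approx 8.5638 \cdot 10^{-5}$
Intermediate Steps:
$k{\left(r,Z \right)} = -25$ ($k{\left(r,Z \right)} = \left(-5\right) 5 = -25$)
$l{\left(S \right)} = 13$
$N = -100086184$ ($N = \left(-4168\right) 24013 = -100086184$)
$P = -8572$ ($P = -102 - 8470 = -8572$)
$\frac{P}{\left(l{\left(k{\left(8,-3 - -6 \right)} \right)} - 9473\right) + N} = - \frac{8572}{\left(13 - 9473\right) - 100086184} = - \frac{8572}{-9460 - 100086184} = - \frac{8572}{-100095644} = \left(-8572\right) \left(- \frac{1}{100095644}\right) = \frac{2143}{25023911}$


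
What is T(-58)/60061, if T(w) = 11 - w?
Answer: 69/60061 ≈ 0.0011488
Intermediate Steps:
T(-58)/60061 = (11 - 1*(-58))/60061 = (11 + 58)*(1/60061) = 69*(1/60061) = 69/60061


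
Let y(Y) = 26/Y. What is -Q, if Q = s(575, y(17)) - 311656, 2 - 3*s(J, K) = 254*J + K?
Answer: 6125766/17 ≈ 3.6034e+5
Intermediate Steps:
s(J, K) = 2/3 - 254*J/3 - K/3 (s(J, K) = 2/3 - (254*J + K)/3 = 2/3 - (K + 254*J)/3 = 2/3 + (-254*J/3 - K/3) = 2/3 - 254*J/3 - K/3)
Q = -6125766/17 (Q = (2/3 - 254/3*575 - 26/(3*17)) - 311656 = (2/3 - 146050/3 - 26/(3*17)) - 311656 = (2/3 - 146050/3 - 1/3*26/17) - 311656 = (2/3 - 146050/3 - 26/51) - 311656 = -827614/17 - 311656 = -6125766/17 ≈ -3.6034e+5)
-Q = -1*(-6125766/17) = 6125766/17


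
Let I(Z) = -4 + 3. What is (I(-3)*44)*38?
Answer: -1672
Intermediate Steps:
I(Z) = -1
(I(-3)*44)*38 = -1*44*38 = -44*38 = -1672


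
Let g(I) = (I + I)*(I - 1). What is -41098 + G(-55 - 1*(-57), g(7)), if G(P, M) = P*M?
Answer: -40930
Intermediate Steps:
g(I) = 2*I*(-1 + I) (g(I) = (2*I)*(-1 + I) = 2*I*(-1 + I))
G(P, M) = M*P
-41098 + G(-55 - 1*(-57), g(7)) = -41098 + (2*7*(-1 + 7))*(-55 - 1*(-57)) = -41098 + (2*7*6)*(-55 + 57) = -41098 + 84*2 = -41098 + 168 = -40930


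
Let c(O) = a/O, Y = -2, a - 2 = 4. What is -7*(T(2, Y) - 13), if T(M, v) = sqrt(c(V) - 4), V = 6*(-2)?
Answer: 91 - 21*I*sqrt(2)/2 ≈ 91.0 - 14.849*I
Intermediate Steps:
a = 6 (a = 2 + 4 = 6)
V = -12
c(O) = 6/O
T(M, v) = 3*I*sqrt(2)/2 (T(M, v) = sqrt(6/(-12) - 4) = sqrt(6*(-1/12) - 4) = sqrt(-1/2 - 4) = sqrt(-9/2) = 3*I*sqrt(2)/2)
-7*(T(2, Y) - 13) = -7*(3*I*sqrt(2)/2 - 13) = -7*(-13 + 3*I*sqrt(2)/2) = 91 - 21*I*sqrt(2)/2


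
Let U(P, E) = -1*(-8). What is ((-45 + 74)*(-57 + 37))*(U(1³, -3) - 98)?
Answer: 52200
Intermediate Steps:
U(P, E) = 8
((-45 + 74)*(-57 + 37))*(U(1³, -3) - 98) = ((-45 + 74)*(-57 + 37))*(8 - 98) = (29*(-20))*(-90) = -580*(-90) = 52200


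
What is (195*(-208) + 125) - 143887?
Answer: -184322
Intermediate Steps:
(195*(-208) + 125) - 143887 = (-40560 + 125) - 143887 = -40435 - 143887 = -184322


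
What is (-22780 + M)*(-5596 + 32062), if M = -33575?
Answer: -1491491430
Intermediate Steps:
(-22780 + M)*(-5596 + 32062) = (-22780 - 33575)*(-5596 + 32062) = -56355*26466 = -1491491430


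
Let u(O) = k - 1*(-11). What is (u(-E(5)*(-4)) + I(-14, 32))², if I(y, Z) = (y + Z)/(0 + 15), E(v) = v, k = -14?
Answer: 81/25 ≈ 3.2400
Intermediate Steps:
I(y, Z) = Z/15 + y/15 (I(y, Z) = (Z + y)/15 = (Z + y)*(1/15) = Z/15 + y/15)
u(O) = -3 (u(O) = -14 - 1*(-11) = -14 + 11 = -3)
(u(-E(5)*(-4)) + I(-14, 32))² = (-3 + ((1/15)*32 + (1/15)*(-14)))² = (-3 + (32/15 - 14/15))² = (-3 + 6/5)² = (-9/5)² = 81/25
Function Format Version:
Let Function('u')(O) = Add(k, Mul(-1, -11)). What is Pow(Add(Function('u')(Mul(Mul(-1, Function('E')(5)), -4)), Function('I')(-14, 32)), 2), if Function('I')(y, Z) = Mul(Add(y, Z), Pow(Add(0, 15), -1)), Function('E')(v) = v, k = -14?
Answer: Rational(81, 25) ≈ 3.2400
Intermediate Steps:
Function('I')(y, Z) = Add(Mul(Rational(1, 15), Z), Mul(Rational(1, 15), y)) (Function('I')(y, Z) = Mul(Add(Z, y), Pow(15, -1)) = Mul(Add(Z, y), Rational(1, 15)) = Add(Mul(Rational(1, 15), Z), Mul(Rational(1, 15), y)))
Function('u')(O) = -3 (Function('u')(O) = Add(-14, Mul(-1, -11)) = Add(-14, 11) = -3)
Pow(Add(Function('u')(Mul(Mul(-1, Function('E')(5)), -4)), Function('I')(-14, 32)), 2) = Pow(Add(-3, Add(Mul(Rational(1, 15), 32), Mul(Rational(1, 15), -14))), 2) = Pow(Add(-3, Add(Rational(32, 15), Rational(-14, 15))), 2) = Pow(Add(-3, Rational(6, 5)), 2) = Pow(Rational(-9, 5), 2) = Rational(81, 25)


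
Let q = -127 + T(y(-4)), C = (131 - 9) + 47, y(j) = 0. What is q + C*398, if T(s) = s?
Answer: 67135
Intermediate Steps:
C = 169 (C = 122 + 47 = 169)
q = -127 (q = -127 + 0 = -127)
q + C*398 = -127 + 169*398 = -127 + 67262 = 67135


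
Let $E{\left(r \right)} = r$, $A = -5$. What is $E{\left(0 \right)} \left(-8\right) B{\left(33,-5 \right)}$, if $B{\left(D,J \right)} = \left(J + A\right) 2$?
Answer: $0$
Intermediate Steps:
$B{\left(D,J \right)} = -10 + 2 J$ ($B{\left(D,J \right)} = \left(J - 5\right) 2 = \left(-5 + J\right) 2 = -10 + 2 J$)
$E{\left(0 \right)} \left(-8\right) B{\left(33,-5 \right)} = 0 \left(-8\right) \left(-10 + 2 \left(-5\right)\right) = 0 \left(-10 - 10\right) = 0 \left(-20\right) = 0$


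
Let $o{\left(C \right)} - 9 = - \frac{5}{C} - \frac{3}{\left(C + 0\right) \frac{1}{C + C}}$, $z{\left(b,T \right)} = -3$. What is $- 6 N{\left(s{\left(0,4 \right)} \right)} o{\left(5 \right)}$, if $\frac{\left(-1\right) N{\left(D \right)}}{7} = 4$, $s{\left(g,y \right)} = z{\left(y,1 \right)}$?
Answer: $336$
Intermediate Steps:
$s{\left(g,y \right)} = -3$
$N{\left(D \right)} = -28$ ($N{\left(D \right)} = \left(-7\right) 4 = -28$)
$o{\left(C \right)} = 3 - \frac{5}{C}$ ($o{\left(C \right)} = 9 - \left(3 \frac{C + C}{C + 0} + \frac{5}{C}\right) = 9 - \left(6 + \frac{5}{C}\right) = 3 - \frac{5}{C}$)
$- 6 N{\left(s{\left(0,4 \right)} \right)} o{\left(5 \right)} = \left(-6\right) \left(-28\right) \left(3 - \frac{5}{5}\right) = 168 \left(3 - 1\right) = 168 \cdot 2 = 336$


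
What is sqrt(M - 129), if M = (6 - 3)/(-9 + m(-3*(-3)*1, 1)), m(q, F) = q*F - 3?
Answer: I*sqrt(130) ≈ 11.402*I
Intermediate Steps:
m(q, F) = -3 + F*q (m(q, F) = F*q - 3 = -3 + F*q)
M = -1 (M = (6 - 3)/(-9 + (-3 + 1*(-3*(-3)*1))) = 3/(-9 + (-3 + 1*(9*1))) = 3/(-9 + (-3 + 1*9)) = 3/(-9 + (-3 + 9)) = 3/(-9 + 6) = 3/(-3) = -1/3*3 = -1)
sqrt(M - 129) = sqrt(-1 - 129) = sqrt(-130) = I*sqrt(130)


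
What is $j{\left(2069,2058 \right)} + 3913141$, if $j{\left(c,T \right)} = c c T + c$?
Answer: $8813721348$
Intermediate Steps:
$j{\left(c,T \right)} = c + T c^{2}$ ($j{\left(c,T \right)} = c^{2} T + c = T c^{2} + c = c + T c^{2}$)
$j{\left(2069,2058 \right)} + 3913141 = 2069 \left(1 + 2058 \cdot 2069\right) + 3913141 = 2069 \left(1 + 4258002\right) + 3913141 = 2069 \cdot 4258003 + 3913141 = 8809808207 + 3913141 = 8813721348$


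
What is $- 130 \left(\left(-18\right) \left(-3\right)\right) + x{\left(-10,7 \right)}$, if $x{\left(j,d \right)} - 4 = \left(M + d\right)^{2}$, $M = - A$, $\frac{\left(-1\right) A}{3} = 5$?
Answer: $-6532$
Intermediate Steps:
$A = -15$ ($A = \left(-3\right) 5 = -15$)
$M = 15$ ($M = \left(-1\right) \left(-15\right) = 15$)
$x{\left(j,d \right)} = 4 + \left(15 + d\right)^{2}$
$- 130 \left(\left(-18\right) \left(-3\right)\right) + x{\left(-10,7 \right)} = - 130 \left(\left(-18\right) \left(-3\right)\right) + \left(4 + \left(15 + 7\right)^{2}\right) = \left(-130\right) 54 + \left(4 + 22^{2}\right) = -7020 + \left(4 + 484\right) = -7020 + 488 = -6532$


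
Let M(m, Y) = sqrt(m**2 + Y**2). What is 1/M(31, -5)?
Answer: sqrt(986)/986 ≈ 0.031846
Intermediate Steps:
M(m, Y) = sqrt(Y**2 + m**2)
1/M(31, -5) = 1/(sqrt((-5)**2 + 31**2)) = 1/(sqrt(25 + 961)) = 1/(sqrt(986)) = sqrt(986)/986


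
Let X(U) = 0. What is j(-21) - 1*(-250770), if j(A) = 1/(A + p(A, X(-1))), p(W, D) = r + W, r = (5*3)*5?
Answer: 8275411/33 ≈ 2.5077e+5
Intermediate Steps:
r = 75 (r = 15*5 = 75)
p(W, D) = 75 + W
j(A) = 1/(75 + 2*A) (j(A) = 1/(A + (75 + A)) = 1/(75 + 2*A))
j(-21) - 1*(-250770) = 1/(75 + 2*(-21)) - 1*(-250770) = 1/(75 - 42) + 250770 = 1/33 + 250770 = 8275411/33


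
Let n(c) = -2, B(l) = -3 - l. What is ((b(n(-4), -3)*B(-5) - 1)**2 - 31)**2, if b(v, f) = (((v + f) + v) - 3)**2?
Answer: 1565784900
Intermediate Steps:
b(v, f) = (-3 + f + 2*v)**2 (b(v, f) = (((f + v) + v) - 3)**2 = ((f + 2*v) - 3)**2 = (-3 + f + 2*v)**2)
((b(n(-4), -3)*B(-5) - 1)**2 - 31)**2 = (((-3 - 3 + 2*(-2))**2*(-3 - 1*(-5)) - 1)**2 - 31)**2 = (((-3 - 3 - 4)**2*(-3 + 5) - 1)**2 - 31)**2 = (((-10)**2*2 - 1)**2 - 31)**2 = ((100*2 - 1)**2 - 31)**2 = ((200 - 1)**2 - 31)**2 = (199**2 - 31)**2 = (39601 - 31)**2 = 39570**2 = 1565784900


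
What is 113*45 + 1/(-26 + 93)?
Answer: 340696/67 ≈ 5085.0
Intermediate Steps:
113*45 + 1/(-26 + 93) = 5085 + 1/67 = 340696/67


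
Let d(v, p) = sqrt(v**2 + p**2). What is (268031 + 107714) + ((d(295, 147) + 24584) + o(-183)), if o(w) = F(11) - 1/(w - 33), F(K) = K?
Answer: 86473441/216 + sqrt(108634) ≈ 4.0067e+5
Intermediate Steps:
o(w) = 11 - 1/(-33 + w) (o(w) = 11 - 1/(w - 33) = 11 - 1/(-33 + w))
d(v, p) = sqrt(p**2 + v**2)
(268031 + 107714) + ((d(295, 147) + 24584) + o(-183)) = (268031 + 107714) + ((sqrt(147**2 + 295**2) + 24584) + (-364 + 11*(-183))/(-33 - 183)) = 375745 + ((sqrt(21609 + 87025) + 24584) + (-364 - 2013)/(-216)) = 375745 + ((sqrt(108634) + 24584) - 1/216*(-2377)) = 375745 + ((24584 + sqrt(108634)) + 2377/216) = 375745 + (5312521/216 + sqrt(108634)) = 86473441/216 + sqrt(108634)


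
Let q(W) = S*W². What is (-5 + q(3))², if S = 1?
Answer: 16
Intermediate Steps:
q(W) = W² (q(W) = 1*W² = W²)
(-5 + q(3))² = (-5 + 3²)² = (-5 + 9)² = 4² = 16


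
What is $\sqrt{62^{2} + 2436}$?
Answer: $2 \sqrt{1570} \approx 79.246$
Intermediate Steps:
$\sqrt{62^{2} + 2436} = \sqrt{3844 + 2436} = \sqrt{6280} = 2 \sqrt{1570}$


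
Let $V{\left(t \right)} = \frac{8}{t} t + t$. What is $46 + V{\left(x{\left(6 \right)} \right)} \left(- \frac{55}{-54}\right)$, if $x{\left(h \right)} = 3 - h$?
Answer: $\frac{2759}{54} \approx 51.093$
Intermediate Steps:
$V{\left(t \right)} = 8 + t$
$46 + V{\left(x{\left(6 \right)} \right)} \left(- \frac{55}{-54}\right) = 46 + \left(8 + \left(3 - 6\right)\right) \left(- \frac{55}{-54}\right) = 46 + \left(8 + \left(3 - 6\right)\right) \left(\left(-55\right) \left(- \frac{1}{54}\right)\right) = 46 + \left(8 - 3\right) \frac{55}{54} = 46 + 5 \cdot \frac{55}{54} = 46 + \frac{275}{54} = \frac{2759}{54}$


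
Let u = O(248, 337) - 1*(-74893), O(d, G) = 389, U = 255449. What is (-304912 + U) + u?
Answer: 25819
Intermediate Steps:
u = 75282 (u = 389 - 1*(-74893) = 389 + 74893 = 75282)
(-304912 + U) + u = (-304912 + 255449) + 75282 = -49463 + 75282 = 25819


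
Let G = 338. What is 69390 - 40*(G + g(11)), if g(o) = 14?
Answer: 55310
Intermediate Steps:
69390 - 40*(G + g(11)) = 69390 - 40*(338 + 14) = 69390 - 40*352 = 69390 - 14080 = 55310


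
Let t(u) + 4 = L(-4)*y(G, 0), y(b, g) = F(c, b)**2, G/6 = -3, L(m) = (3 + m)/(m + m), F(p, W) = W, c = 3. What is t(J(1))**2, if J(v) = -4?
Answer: 5329/4 ≈ 1332.3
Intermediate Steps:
L(m) = (3 + m)/(2*m) (L(m) = (3 + m)/((2*m)) = (3 + m)*(1/(2*m)) = (3 + m)/(2*m))
G = -18 (G = 6*(-3) = -18)
y(b, g) = b**2
t(u) = 73/2 (t(u) = -4 + ((1/2)*(3 - 4)/(-4))*(-18)**2 = -4 + ((1/2)*(-1/4)*(-1))*324 = -4 + (1/8)*324 = -4 + 81/2 = 73/2)
t(J(1))**2 = (73/2)**2 = 5329/4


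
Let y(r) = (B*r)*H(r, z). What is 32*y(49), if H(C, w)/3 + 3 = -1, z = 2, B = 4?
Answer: -75264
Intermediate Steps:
H(C, w) = -12 (H(C, w) = -9 + 3*(-1) = -9 - 3 = -12)
y(r) = -48*r (y(r) = (4*r)*(-12) = -48*r)
32*y(49) = 32*(-48*49) = 32*(-2352) = -75264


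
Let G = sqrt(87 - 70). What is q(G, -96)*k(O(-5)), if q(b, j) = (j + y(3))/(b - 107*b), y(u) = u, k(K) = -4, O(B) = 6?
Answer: -186*sqrt(17)/901 ≈ -0.85116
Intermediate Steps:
G = sqrt(17) ≈ 4.1231
q(b, j) = -(3 + j)/(106*b) (q(b, j) = (j + 3)/(b - 107*b) = (3 + j)/((-106*b)) = (3 + j)*(-1/(106*b)) = -(3 + j)/(106*b))
q(G, -96)*k(O(-5)) = ((-3 - 1*(-96))/(106*(sqrt(17))))*(-4) = ((sqrt(17)/17)*(-3 + 96)/106)*(-4) = ((1/106)*(sqrt(17)/17)*93)*(-4) = (93*sqrt(17)/1802)*(-4) = -186*sqrt(17)/901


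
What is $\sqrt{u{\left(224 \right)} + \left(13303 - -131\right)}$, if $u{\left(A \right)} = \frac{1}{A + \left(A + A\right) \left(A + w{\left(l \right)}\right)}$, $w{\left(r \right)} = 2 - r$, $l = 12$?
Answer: $\frac{\sqrt{7753467711990}}{24024} \approx 115.91$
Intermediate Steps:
$u{\left(A \right)} = \frac{1}{A + 2 A \left(-10 + A\right)}$ ($u{\left(A \right)} = \frac{1}{A + \left(A + A\right) \left(A + \left(2 - 12\right)\right)} = \frac{1}{A + 2 A \left(A + \left(2 - 12\right)\right)} = \frac{1}{A + 2 A \left(A - 10\right)} = \frac{1}{A + 2 A \left(-10 + A\right)}$)
$\sqrt{u{\left(224 \right)} + \left(13303 - -131\right)} = \sqrt{\frac{1}{224 \left(-19 + 2 \cdot 224\right)} + \left(13303 - -131\right)} = \sqrt{\frac{1}{224 \left(-19 + 448\right)} + \left(13303 + 131\right)} = \sqrt{\frac{1}{224 \cdot 429} + 13434} = \sqrt{\frac{1}{224} \cdot \frac{1}{429} + 13434} = \sqrt{\frac{1}{96096} + 13434} = \sqrt{\frac{1290953665}{96096}} = \frac{\sqrt{7753467711990}}{24024}$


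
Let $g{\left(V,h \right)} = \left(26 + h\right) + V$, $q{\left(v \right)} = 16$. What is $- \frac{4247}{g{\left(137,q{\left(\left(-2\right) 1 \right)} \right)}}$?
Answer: $- \frac{4247}{179} \approx -23.726$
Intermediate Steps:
$g{\left(V,h \right)} = 26 + V + h$
$- \frac{4247}{g{\left(137,q{\left(\left(-2\right) 1 \right)} \right)}} = - \frac{4247}{26 + 137 + 16} = - \frac{4247}{179}$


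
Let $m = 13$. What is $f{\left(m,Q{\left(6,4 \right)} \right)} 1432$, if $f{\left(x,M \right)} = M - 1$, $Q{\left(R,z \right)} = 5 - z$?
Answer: $0$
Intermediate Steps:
$f{\left(x,M \right)} = -1 + M$
$f{\left(m,Q{\left(6,4 \right)} \right)} 1432 = \left(-1 + \left(5 - 4\right)\right) 1432 = \left(-1 + 1\right) 1432 = 0 \cdot 1432 = 0$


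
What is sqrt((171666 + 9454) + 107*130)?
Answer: 3*sqrt(21670) ≈ 441.62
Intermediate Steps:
sqrt((171666 + 9454) + 107*130) = sqrt(181120 + 13910) = sqrt(195030) = 3*sqrt(21670)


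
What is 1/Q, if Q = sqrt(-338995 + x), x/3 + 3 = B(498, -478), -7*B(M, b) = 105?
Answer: -I*sqrt(339049)/339049 ≈ -0.0017174*I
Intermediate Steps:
B(M, b) = -15 (B(M, b) = -1/7*105 = -15)
x = -54 (x = -9 + 3*(-15) = -9 - 45 = -54)
Q = I*sqrt(339049) (Q = sqrt(-338995 - 54) = sqrt(-339049) = I*sqrt(339049) ≈ 582.28*I)
1/Q = 1/(I*sqrt(339049)) = -I*sqrt(339049)/339049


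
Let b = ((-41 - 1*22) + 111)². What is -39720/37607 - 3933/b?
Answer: -26602579/9627392 ≈ -2.7632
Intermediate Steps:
b = 2304 (b = ((-41 - 22) + 111)² = (-63 + 111)² = 48² = 2304)
-39720/37607 - 3933/b = -39720/37607 - 3933/2304 = -39720*1/37607 - 3933*1/2304 = -39720/37607 - 437/256 = -26602579/9627392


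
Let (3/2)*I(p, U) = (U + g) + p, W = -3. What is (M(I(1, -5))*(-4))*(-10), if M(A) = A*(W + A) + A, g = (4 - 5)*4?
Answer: 14080/9 ≈ 1564.4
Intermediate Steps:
g = -4 (g = -1*4 = -4)
I(p, U) = -8/3 + 2*U/3 + 2*p/3 (I(p, U) = 2*((U - 4) + p)/3 = 2*((-4 + U) + p)/3 = 2*(-4 + U + p)/3 = -8/3 + 2*U/3 + 2*p/3)
M(A) = A + A*(-3 + A) (M(A) = A*(-3 + A) + A = A + A*(-3 + A))
(M(I(1, -5))*(-4))*(-10) = (((-8/3 + (⅔)*(-5) + (⅔)*1)*(-2 + (-8/3 + (⅔)*(-5) + (⅔)*1)))*(-4))*(-10) = (((-8/3 - 10/3 + ⅔)*(-2 + (-8/3 - 10/3 + ⅔)))*(-4))*(-10) = (-16*(-2 - 16/3)/3*(-4))*(-10) = (-16/3*(-22/3)*(-4))*(-10) = ((352/9)*(-4))*(-10) = -1408/9*(-10) = 14080/9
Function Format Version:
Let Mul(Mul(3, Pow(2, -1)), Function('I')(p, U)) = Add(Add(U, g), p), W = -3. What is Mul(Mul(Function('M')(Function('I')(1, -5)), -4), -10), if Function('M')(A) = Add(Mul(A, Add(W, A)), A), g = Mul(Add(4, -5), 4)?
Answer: Rational(14080, 9) ≈ 1564.4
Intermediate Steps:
g = -4 (g = Mul(-1, 4) = -4)
Function('I')(p, U) = Add(Rational(-8, 3), Mul(Rational(2, 3), U), Mul(Rational(2, 3), p)) (Function('I')(p, U) = Mul(Rational(2, 3), Add(Add(U, -4), p)) = Mul(Rational(2, 3), Add(Add(-4, U), p)) = Mul(Rational(2, 3), Add(-4, U, p)) = Add(Rational(-8, 3), Mul(Rational(2, 3), U), Mul(Rational(2, 3), p)))
Function('M')(A) = Add(A, Mul(A, Add(-3, A))) (Function('M')(A) = Add(Mul(A, Add(-3, A)), A) = Add(A, Mul(A, Add(-3, A))))
Mul(Mul(Function('M')(Function('I')(1, -5)), -4), -10) = Mul(Mul(Mul(Add(Rational(-8, 3), Mul(Rational(2, 3), -5), Mul(Rational(2, 3), 1)), Add(-2, Add(Rational(-8, 3), Mul(Rational(2, 3), -5), Mul(Rational(2, 3), 1)))), -4), -10) = Mul(Mul(Mul(Add(Rational(-8, 3), Rational(-10, 3), Rational(2, 3)), Add(-2, Add(Rational(-8, 3), Rational(-10, 3), Rational(2, 3)))), -4), -10) = Mul(Mul(Mul(Rational(-16, 3), Add(-2, Rational(-16, 3))), -4), -10) = Mul(Mul(Mul(Rational(-16, 3), Rational(-22, 3)), -4), -10) = Mul(Mul(Rational(352, 9), -4), -10) = Mul(Rational(-1408, 9), -10) = Rational(14080, 9)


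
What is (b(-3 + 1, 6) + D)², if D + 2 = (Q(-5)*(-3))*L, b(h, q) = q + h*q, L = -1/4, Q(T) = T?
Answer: 2209/16 ≈ 138.06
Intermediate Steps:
L = -¼ (L = -1*¼ = -¼ ≈ -0.25000)
D = -23/4 (D = -2 - 5*(-3)*(-¼) = -2 + 15*(-¼) = -2 - 15/4 = -23/4 ≈ -5.7500)
(b(-3 + 1, 6) + D)² = (6*(1 + (-3 + 1)) - 23/4)² = (6*(1 - 2) - 23/4)² = (6*(-1) - 23/4)² = (-6 - 23/4)² = (-47/4)² = 2209/16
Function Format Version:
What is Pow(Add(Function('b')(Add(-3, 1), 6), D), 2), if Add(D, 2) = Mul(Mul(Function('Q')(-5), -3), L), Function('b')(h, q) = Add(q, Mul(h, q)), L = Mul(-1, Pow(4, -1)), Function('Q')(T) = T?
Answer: Rational(2209, 16) ≈ 138.06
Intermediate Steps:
L = Rational(-1, 4) (L = Mul(-1, Rational(1, 4)) = Rational(-1, 4) ≈ -0.25000)
D = Rational(-23, 4) (D = Add(-2, Mul(Mul(-5, -3), Rational(-1, 4))) = Add(-2, Mul(15, Rational(-1, 4))) = Add(-2, Rational(-15, 4)) = Rational(-23, 4) ≈ -5.7500)
Pow(Add(Function('b')(Add(-3, 1), 6), D), 2) = Pow(Add(Mul(6, Add(1, Add(-3, 1))), Rational(-23, 4)), 2) = Pow(Add(Mul(6, Add(1, -2)), Rational(-23, 4)), 2) = Pow(Add(Mul(6, -1), Rational(-23, 4)), 2) = Pow(Add(-6, Rational(-23, 4)), 2) = Pow(Rational(-47, 4), 2) = Rational(2209, 16)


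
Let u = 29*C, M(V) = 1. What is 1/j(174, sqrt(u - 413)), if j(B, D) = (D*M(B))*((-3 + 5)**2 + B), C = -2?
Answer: -I*sqrt(471)/83838 ≈ -0.00025886*I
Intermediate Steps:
u = -58 (u = 29*(-2) = -58)
j(B, D) = D*(4 + B) (j(B, D) = (D*1)*((-3 + 5)**2 + B) = D*(2**2 + B) = D*(4 + B))
1/j(174, sqrt(u - 413)) = 1/(sqrt(-58 - 413)*(4 + 174)) = 1/(sqrt(-471)*178) = 1/((I*sqrt(471))*178) = 1/(178*I*sqrt(471)) = -I*sqrt(471)/83838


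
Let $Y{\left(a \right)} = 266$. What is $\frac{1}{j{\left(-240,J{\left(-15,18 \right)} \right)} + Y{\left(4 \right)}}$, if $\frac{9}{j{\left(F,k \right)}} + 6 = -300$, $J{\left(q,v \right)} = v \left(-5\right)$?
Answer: $\frac{34}{9043} \approx 0.0037598$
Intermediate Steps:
$J{\left(q,v \right)} = - 5 v$
$j{\left(F,k \right)} = - \frac{1}{34}$ ($j{\left(F,k \right)} = \frac{9}{-6 - 300} = \frac{9}{-306} = 9 \left(- \frac{1}{306}\right) = - \frac{1}{34}$)
$\frac{1}{j{\left(-240,J{\left(-15,18 \right)} \right)} + Y{\left(4 \right)}} = \frac{1}{- \frac{1}{34} + 266} = \frac{1}{\frac{9043}{34}} = \frac{34}{9043}$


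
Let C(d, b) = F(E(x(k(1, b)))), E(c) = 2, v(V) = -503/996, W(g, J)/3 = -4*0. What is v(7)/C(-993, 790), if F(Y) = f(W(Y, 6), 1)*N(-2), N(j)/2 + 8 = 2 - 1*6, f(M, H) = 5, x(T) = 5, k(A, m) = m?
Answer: 503/119520 ≈ 0.0042085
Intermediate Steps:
W(g, J) = 0 (W(g, J) = 3*(-4*0) = 3*0 = 0)
v(V) = -503/996 (v(V) = -503*1/996 = -503/996)
N(j) = -24 (N(j) = -16 + 2*(2 - 1*6) = -16 + 2*(2 - 6) = -16 + 2*(-4) = -16 - 8 = -24)
F(Y) = -120 (F(Y) = 5*(-24) = -120)
C(d, b) = -120
v(7)/C(-993, 790) = -503/996/(-120) = -503/996*(-1/120) = 503/119520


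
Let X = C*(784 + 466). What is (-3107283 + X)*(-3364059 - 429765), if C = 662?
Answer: 8649095460192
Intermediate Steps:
X = 827500 (X = 662*(784 + 466) = 662*1250 = 827500)
(-3107283 + X)*(-3364059 - 429765) = (-3107283 + 827500)*(-3364059 - 429765) = -2279783*(-3793824) = 8649095460192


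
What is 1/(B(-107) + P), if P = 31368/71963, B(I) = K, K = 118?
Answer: 71963/8523002 ≈ 0.0084434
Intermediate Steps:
B(I) = 118
P = 31368/71963 (P = 31368*(1/71963) = 31368/71963 ≈ 0.43589)
1/(B(-107) + P) = 1/(118 + 31368/71963) = 1/(8523002/71963) = 71963/8523002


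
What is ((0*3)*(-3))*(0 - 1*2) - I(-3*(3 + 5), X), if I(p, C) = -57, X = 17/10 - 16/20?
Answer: 57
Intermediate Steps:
X = 9/10 (X = 17*(1/10) - 16*1/20 = 17/10 - 4/5 = 9/10 ≈ 0.90000)
((0*3)*(-3))*(0 - 1*2) - I(-3*(3 + 5), X) = ((0*3)*(-3))*(0 - 1*2) - 1*(-57) = (0*(-3))*(0 - 2) + 57 = 0*(-2) + 57 = 0 + 57 = 57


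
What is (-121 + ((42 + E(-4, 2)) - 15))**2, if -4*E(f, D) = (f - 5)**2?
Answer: 208849/16 ≈ 13053.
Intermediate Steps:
E(f, D) = -(-5 + f)**2/4 (E(f, D) = -(f - 5)**2/4 = -(-5 + f)**2/4)
(-121 + ((42 + E(-4, 2)) - 15))**2 = (-121 + ((42 - (-5 - 4)**2/4) - 15))**2 = (-121 + ((42 - 1/4*(-9)**2) - 15))**2 = (-121 + ((42 - 1/4*81) - 15))**2 = (-121 + ((42 - 81/4) - 15))**2 = (-121 + (87/4 - 15))**2 = (-121 + 27/4)**2 = (-457/4)**2 = 208849/16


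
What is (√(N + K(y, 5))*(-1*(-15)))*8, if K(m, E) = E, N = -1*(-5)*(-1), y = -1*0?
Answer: 0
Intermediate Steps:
y = 0
N = -5 (N = 5*(-1) = -5)
(√(N + K(y, 5))*(-1*(-15)))*8 = (√(-5 + 5)*(-1*(-15)))*8 = (√0*15)*8 = (0*15)*8 = 0*8 = 0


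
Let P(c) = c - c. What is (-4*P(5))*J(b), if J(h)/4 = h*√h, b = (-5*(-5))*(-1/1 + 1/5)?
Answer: 0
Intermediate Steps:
P(c) = 0
b = -20 (b = 25*(-1*1 + 1*(⅕)) = 25*(-1 + ⅕) = 25*(-⅘) = -20)
J(h) = 4*h^(3/2) (J(h) = 4*(h*√h) = 4*h^(3/2))
(-4*P(5))*J(b) = (-4*0)*(4*(-20)^(3/2)) = 0*(4*(-40*I*√5)) = 0*(-160*I*√5) = 0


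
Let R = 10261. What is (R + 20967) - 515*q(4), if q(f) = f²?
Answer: 22988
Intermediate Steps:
(R + 20967) - 515*q(4) = (10261 + 20967) - 515*4² = 31228 - 515*16 = 31228 - 8240 = 22988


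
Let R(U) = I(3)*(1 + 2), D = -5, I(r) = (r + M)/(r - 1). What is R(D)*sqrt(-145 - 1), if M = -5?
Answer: -3*I*sqrt(146) ≈ -36.249*I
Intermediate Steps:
I(r) = (-5 + r)/(-1 + r) (I(r) = (r - 5)/(r - 1) = (-5 + r)/(-1 + r))
R(U) = -3 (R(U) = ((-5 + 3)/(-1 + 3))*(1 + 2) = (-2/2)*3 = ((1/2)*(-2))*3 = -1*3 = -3)
R(D)*sqrt(-145 - 1) = -3*sqrt(-145 - 1) = -3*I*sqrt(146)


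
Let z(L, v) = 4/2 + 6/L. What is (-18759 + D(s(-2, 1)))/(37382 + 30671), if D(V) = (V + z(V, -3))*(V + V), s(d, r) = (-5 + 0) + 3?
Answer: -18747/68053 ≈ -0.27548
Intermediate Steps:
s(d, r) = -2 (s(d, r) = -5 + 3 = -2)
z(L, v) = 2 + 6/L (z(L, v) = 4*(1/2) + 6/L = 2 + 6/L)
D(V) = 2*V*(2 + V + 6/V) (D(V) = (V + (2 + 6/V))*(V + V) = (2 + V + 6/V)*(2*V) = 2*V*(2 + V + 6/V))
(-18759 + D(s(-2, 1)))/(37382 + 30671) = (-18759 + (12 + 2*(-2)**2 + 4*(-2)))/(37382 + 30671) = (-18759 + (12 + 2*4 - 8))/68053 = (-18759 + (12 + 8 - 8))*(1/68053) = (-18759 + 12)*(1/68053) = -18747*1/68053 = -18747/68053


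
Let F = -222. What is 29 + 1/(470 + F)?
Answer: 7193/248 ≈ 29.004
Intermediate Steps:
29 + 1/(470 + F) = 29 + 1/(470 - 222) = 29 + 1/248 = 7193/248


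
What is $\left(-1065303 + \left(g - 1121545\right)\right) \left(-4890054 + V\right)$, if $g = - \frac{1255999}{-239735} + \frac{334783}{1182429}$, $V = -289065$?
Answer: $\frac{1070184489106012854073412}{94489872105} \approx 1.1326 \cdot 10^{13}$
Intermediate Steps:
$g = \frac{1565388844076}{283469616315}$ ($g = \left(-1255999\right) \left(- \frac{1}{239735}\right) + 334783 \cdot \frac{1}{1182429} = \frac{1255999}{239735} + \frac{334783}{1182429} = \frac{1565388844076}{283469616315} \approx 5.5222$)
$\left(-1065303 + \left(g - 1121545\right)\right) \left(-4890054 + V\right) = \left(-1065303 + \left(\frac{1565388844076}{283469616315} - 1121545\right)\right) \left(-4890054 - 289065\right) = \left(-1065303 + \left(\frac{1565388844076}{283469616315} - 1121545\right)\right) \left(-5179119\right) = \left(-1065303 - \frac{317922365441162599}{283469616315}\right) \left(-5179119\right) = \left(- \frac{619903398110381044}{283469616315}\right) \left(-5179119\right) = \frac{1070184489106012854073412}{94489872105}$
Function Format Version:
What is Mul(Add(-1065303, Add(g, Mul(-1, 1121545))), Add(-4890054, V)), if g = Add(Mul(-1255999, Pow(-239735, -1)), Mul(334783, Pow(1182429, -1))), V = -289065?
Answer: Rational(1070184489106012854073412, 94489872105) ≈ 1.1326e+13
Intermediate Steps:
g = Rational(1565388844076, 283469616315) (g = Add(Mul(-1255999, Rational(-1, 239735)), Mul(334783, Rational(1, 1182429))) = Add(Rational(1255999, 239735), Rational(334783, 1182429)) = Rational(1565388844076, 283469616315) ≈ 5.5222)
Mul(Add(-1065303, Add(g, Mul(-1, 1121545))), Add(-4890054, V)) = Mul(Add(-1065303, Add(Rational(1565388844076, 283469616315), Mul(-1, 1121545))), Add(-4890054, -289065)) = Mul(Add(-1065303, Add(Rational(1565388844076, 283469616315), -1121545)), -5179119) = Mul(Add(-1065303, Rational(-317922365441162599, 283469616315)), -5179119) = Mul(Rational(-619903398110381044, 283469616315), -5179119) = Rational(1070184489106012854073412, 94489872105)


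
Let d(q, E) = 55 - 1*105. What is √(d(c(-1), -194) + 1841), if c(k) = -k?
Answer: 3*√199 ≈ 42.320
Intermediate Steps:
d(q, E) = -50 (d(q, E) = 55 - 105 = -50)
√(d(c(-1), -194) + 1841) = √(-50 + 1841) = √1791 = 3*√199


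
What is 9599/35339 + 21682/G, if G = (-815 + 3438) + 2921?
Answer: 409718527/97959708 ≈ 4.1825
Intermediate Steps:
G = 5544 (G = 2623 + 2921 = 5544)
9599/35339 + 21682/G = 9599/35339 + 21682/5544 = 9599*(1/35339) + 21682*(1/5544) = 9599/35339 + 10841/2772 = 409718527/97959708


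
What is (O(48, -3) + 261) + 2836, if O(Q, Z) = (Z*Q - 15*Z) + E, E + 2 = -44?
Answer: 2952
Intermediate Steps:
E = -46 (E = -2 - 44 = -46)
O(Q, Z) = -46 - 15*Z + Q*Z (O(Q, Z) = (Z*Q - 15*Z) - 46 = (Q*Z - 15*Z) - 46 = (-15*Z + Q*Z) - 46 = -46 - 15*Z + Q*Z)
(O(48, -3) + 261) + 2836 = ((-46 - 15*(-3) + 48*(-3)) + 261) + 2836 = ((-46 + 45 - 144) + 261) + 2836 = (-145 + 261) + 2836 = 116 + 2836 = 2952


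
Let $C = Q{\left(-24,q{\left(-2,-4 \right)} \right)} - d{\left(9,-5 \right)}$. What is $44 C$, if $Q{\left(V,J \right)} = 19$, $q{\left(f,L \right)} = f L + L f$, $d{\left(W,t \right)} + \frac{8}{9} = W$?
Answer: $\frac{4312}{9} \approx 479.11$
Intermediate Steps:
$d{\left(W,t \right)} = - \frac{8}{9} + W$
$q{\left(f,L \right)} = 2 L f$ ($q{\left(f,L \right)} = L f + L f = 2 L f$)
$C = \frac{98}{9}$ ($C = 19 - \left(- \frac{8}{9} + 9\right) = 19 - \frac{73}{9} = \frac{98}{9} \approx 10.889$)
$44 C = 44 \cdot \frac{98}{9} = \frac{4312}{9}$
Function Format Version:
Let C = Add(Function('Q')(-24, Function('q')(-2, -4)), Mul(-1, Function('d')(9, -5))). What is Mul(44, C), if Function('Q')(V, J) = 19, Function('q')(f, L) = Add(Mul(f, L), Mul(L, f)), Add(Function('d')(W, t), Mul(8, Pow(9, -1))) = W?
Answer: Rational(4312, 9) ≈ 479.11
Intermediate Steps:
Function('d')(W, t) = Add(Rational(-8, 9), W)
Function('q')(f, L) = Mul(2, L, f) (Function('q')(f, L) = Add(Mul(L, f), Mul(L, f)) = Mul(2, L, f))
C = Rational(98, 9) (C = Add(19, Mul(-1, Add(Rational(-8, 9), 9))) = Add(19, Mul(-1, Rational(73, 9))) = Add(19, Rational(-73, 9)) = Rational(98, 9) ≈ 10.889)
Mul(44, C) = Mul(44, Rational(98, 9)) = Rational(4312, 9)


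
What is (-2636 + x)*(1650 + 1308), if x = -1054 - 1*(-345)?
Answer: -9894510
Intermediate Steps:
x = -709 (x = -1054 + 345 = -709)
(-2636 + x)*(1650 + 1308) = (-2636 - 709)*(1650 + 1308) = -3345*2958 = -9894510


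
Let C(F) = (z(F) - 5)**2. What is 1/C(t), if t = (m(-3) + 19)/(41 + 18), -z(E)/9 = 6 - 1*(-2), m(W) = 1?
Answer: 1/5929 ≈ 0.00016866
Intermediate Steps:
z(E) = -72 (z(E) = -9*(6 - 1*(-2)) = -9*(6 + 2) = -9*8 = -72)
t = 20/59 (t = (1 + 19)/(41 + 18) = 20/59 ≈ 0.33898)
C(F) = 5929 (C(F) = (-72 - 5)**2 = (-77)**2 = 5929)
1/C(t) = 1/5929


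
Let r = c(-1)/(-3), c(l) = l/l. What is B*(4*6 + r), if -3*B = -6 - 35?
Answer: 2911/9 ≈ 323.44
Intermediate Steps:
c(l) = 1
r = -⅓ (r = 1/(-3) = 1*(-⅓) = -⅓ ≈ -0.33333)
B = 41/3 (B = -(-6 - 35)/3 = -⅓*(-41) = 41/3 ≈ 13.667)
B*(4*6 + r) = 41*(4*6 - ⅓)/3 = 41*(24 - ⅓)/3 = (41/3)*(71/3) = 2911/9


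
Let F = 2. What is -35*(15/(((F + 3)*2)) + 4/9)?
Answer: -1225/18 ≈ -68.056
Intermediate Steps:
-35*(15/(((F + 3)*2)) + 4/9) = -35*(15/(((2 + 3)*2)) + 4/9) = -35*(15/((5*2)) + 4*(1/9)) = -35*(15/10 + 4/9) = -35*(15*(1/10) + 4/9) = -35*(3/2 + 4/9) = -35*35/18 = -1225/18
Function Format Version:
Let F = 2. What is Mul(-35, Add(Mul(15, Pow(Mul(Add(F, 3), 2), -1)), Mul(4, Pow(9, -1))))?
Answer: Rational(-1225, 18) ≈ -68.056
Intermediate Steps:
Mul(-35, Add(Mul(15, Pow(Mul(Add(F, 3), 2), -1)), Mul(4, Pow(9, -1)))) = Mul(-35, Add(Mul(15, Pow(Mul(Add(2, 3), 2), -1)), Mul(4, Pow(9, -1)))) = Mul(-35, Add(Mul(15, Pow(Mul(5, 2), -1)), Mul(4, Rational(1, 9)))) = Mul(-35, Add(Mul(15, Pow(10, -1)), Rational(4, 9))) = Mul(-35, Add(Mul(15, Rational(1, 10)), Rational(4, 9))) = Mul(-35, Add(Rational(3, 2), Rational(4, 9))) = Mul(-35, Rational(35, 18)) = Rational(-1225, 18)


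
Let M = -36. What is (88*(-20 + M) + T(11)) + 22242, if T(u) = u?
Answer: 17325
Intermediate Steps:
(88*(-20 + M) + T(11)) + 22242 = (88*(-20 - 36) + 11) + 22242 = (88*(-56) + 11) + 22242 = (-4928 + 11) + 22242 = -4917 + 22242 = 17325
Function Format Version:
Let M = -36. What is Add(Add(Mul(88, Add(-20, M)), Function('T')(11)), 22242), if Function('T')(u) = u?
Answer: 17325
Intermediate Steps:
Add(Add(Mul(88, Add(-20, M)), Function('T')(11)), 22242) = Add(Add(Mul(88, Add(-20, -36)), 11), 22242) = Add(Add(Mul(88, -56), 11), 22242) = Add(Add(-4928, 11), 22242) = Add(-4917, 22242) = 17325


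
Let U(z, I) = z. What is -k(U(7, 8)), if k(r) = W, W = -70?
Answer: 70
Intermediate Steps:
k(r) = -70
-k(U(7, 8)) = -1*(-70) = 70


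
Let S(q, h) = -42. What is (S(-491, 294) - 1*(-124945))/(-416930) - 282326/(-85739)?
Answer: 107001120863/35747161270 ≈ 2.9933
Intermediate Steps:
(S(-491, 294) - 1*(-124945))/(-416930) - 282326/(-85739) = (-42 - 1*(-124945))/(-416930) - 282326/(-85739) = (-42 + 124945)*(-1/416930) - 282326*(-1/85739) = 124903*(-1/416930) + 282326/85739 = -124903/416930 + 282326/85739 = 107001120863/35747161270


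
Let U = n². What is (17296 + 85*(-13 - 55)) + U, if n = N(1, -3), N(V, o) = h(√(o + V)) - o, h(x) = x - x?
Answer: 11525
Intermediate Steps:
h(x) = 0
N(V, o) = -o (N(V, o) = 0 - o = -o)
n = 3 (n = -1*(-3) = 3)
U = 9 (U = 3² = 9)
(17296 + 85*(-13 - 55)) + U = (17296 + 85*(-13 - 55)) + 9 = (17296 + 85*(-68)) + 9 = (17296 - 5780) + 9 = 11516 + 9 = 11525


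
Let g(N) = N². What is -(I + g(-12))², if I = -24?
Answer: -14400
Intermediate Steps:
-(I + g(-12))² = -(-24 + (-12)²)² = -(-24 + 144)² = -1*120² = -1*14400 = -14400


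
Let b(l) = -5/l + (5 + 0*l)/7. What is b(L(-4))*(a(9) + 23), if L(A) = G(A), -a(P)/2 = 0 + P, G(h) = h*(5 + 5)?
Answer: 235/56 ≈ 4.1964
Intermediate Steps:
G(h) = 10*h (G(h) = h*10 = 10*h)
a(P) = -2*P (a(P) = -2*(0 + P) = -2*P)
L(A) = 10*A
b(l) = 5/7 - 5/l (b(l) = -5/l + (5 + 0)*(⅐) = -5/l + 5*(⅐) = -5/l + 5/7 = 5/7 - 5/l)
b(L(-4))*(a(9) + 23) = (5/7 - 5/(10*(-4)))*(-2*9 + 23) = (5/7 - 5/(-40))*(-18 + 23) = (5/7 - 5*(-1/40))*5 = (5/7 + ⅛)*5 = (47/56)*5 = 235/56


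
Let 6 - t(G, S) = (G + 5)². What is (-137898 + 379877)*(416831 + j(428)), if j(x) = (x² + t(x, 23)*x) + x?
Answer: -19271759514099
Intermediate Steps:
t(G, S) = 6 - (5 + G)² (t(G, S) = 6 - (G + 5)² = 6 - (5 + G)²)
j(x) = x + x² + x*(6 - (5 + x)²) (j(x) = (x² + (6 - (5 + x)²)*x) + x = (x² + x*(6 - (5 + x)²)) + x = x + x² + x*(6 - (5 + x)²))
(-137898 + 379877)*(416831 + j(428)) = (-137898 + 379877)*(416831 + 428*(7 + 428 - (5 + 428)²)) = 241979*(416831 + 428*(7 + 428 - 1*433²)) = 241979*(416831 + 428*(7 + 428 - 1*187489)) = 241979*(416831 + 428*(7 + 428 - 187489)) = 241979*(416831 + 428*(-187054)) = 241979*(416831 - 80059112) = 241979*(-79642281) = -19271759514099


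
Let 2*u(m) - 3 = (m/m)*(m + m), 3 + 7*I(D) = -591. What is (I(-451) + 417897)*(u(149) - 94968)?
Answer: -554622639975/14 ≈ -3.9616e+10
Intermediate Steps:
I(D) = -594/7 (I(D) = -3/7 + (⅐)*(-591) = -3/7 - 591/7 = -594/7)
u(m) = 3/2 + m (u(m) = 3/2 + ((m/m)*(m + m))/2 = 3/2 + (1*(2*m))/2 = 3/2 + (2*m)/2 = 3/2 + m)
(I(-451) + 417897)*(u(149) - 94968) = (-594/7 + 417897)*((3/2 + 149) - 94968) = 2924685*(301/2 - 94968)/7 = (2924685/7)*(-189635/2) = -554622639975/14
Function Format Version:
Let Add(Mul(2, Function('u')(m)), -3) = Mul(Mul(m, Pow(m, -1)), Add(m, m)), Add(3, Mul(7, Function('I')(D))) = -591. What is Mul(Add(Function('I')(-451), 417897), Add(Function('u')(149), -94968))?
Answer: Rational(-554622639975, 14) ≈ -3.9616e+10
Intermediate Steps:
Function('I')(D) = Rational(-594, 7) (Function('I')(D) = Add(Rational(-3, 7), Mul(Rational(1, 7), -591)) = Add(Rational(-3, 7), Rational(-591, 7)) = Rational(-594, 7))
Function('u')(m) = Add(Rational(3, 2), m) (Function('u')(m) = Add(Rational(3, 2), Mul(Rational(1, 2), Mul(Mul(m, Pow(m, -1)), Add(m, m)))) = Add(Rational(3, 2), Mul(Rational(1, 2), Mul(1, Mul(2, m)))) = Add(Rational(3, 2), Mul(Rational(1, 2), Mul(2, m))) = Add(Rational(3, 2), m))
Mul(Add(Function('I')(-451), 417897), Add(Function('u')(149), -94968)) = Mul(Add(Rational(-594, 7), 417897), Add(Add(Rational(3, 2), 149), -94968)) = Mul(Rational(2924685, 7), Add(Rational(301, 2), -94968)) = Mul(Rational(2924685, 7), Rational(-189635, 2)) = Rational(-554622639975, 14)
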